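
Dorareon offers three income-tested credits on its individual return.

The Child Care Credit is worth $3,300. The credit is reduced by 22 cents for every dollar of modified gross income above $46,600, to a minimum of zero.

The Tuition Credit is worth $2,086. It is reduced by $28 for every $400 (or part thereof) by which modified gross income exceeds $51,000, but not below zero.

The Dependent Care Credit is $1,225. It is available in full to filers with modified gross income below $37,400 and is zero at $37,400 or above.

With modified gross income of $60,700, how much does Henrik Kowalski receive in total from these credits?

$1,584

Child Care Credit: 22% of the $14,100 excess over $46,600 is $3,102; credit = $3,300 − $3,102 = $198.
Tuition Credit: income exceeds $51,000 by $9,700, which is 25 full-or-partial $400 increments; reduction = 25 × $28 = $700, leaving $1,386.
Dependent Care Credit: $60,700 meets or exceeds the $37,400 cutoff, so the credit is $0.
Total: $198 + $1,386 + $0 = $1,584.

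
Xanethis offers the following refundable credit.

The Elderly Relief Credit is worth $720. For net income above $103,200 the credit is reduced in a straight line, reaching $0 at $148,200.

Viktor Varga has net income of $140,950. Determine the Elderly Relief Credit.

Elderly Relief Credit: $140,950 is $37,750 into a $45,000 phase-out range, leaving 7,250/45,000 of the credit: $720 × 7,250/45,000 = $116.

$116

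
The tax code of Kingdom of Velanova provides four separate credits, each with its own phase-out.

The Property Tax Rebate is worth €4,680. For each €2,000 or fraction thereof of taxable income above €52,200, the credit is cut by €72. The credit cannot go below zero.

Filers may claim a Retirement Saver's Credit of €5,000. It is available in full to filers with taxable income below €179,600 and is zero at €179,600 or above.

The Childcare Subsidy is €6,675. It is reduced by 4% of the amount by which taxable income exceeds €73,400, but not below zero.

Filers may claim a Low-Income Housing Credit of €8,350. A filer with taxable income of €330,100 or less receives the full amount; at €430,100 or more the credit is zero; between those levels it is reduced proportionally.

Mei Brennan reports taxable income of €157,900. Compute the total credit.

Property Tax Rebate: income exceeds €52,200 by €105,700, which is 53 full-or-partial €2,000 increments; reduction = 53 × €72 = €3,816, leaving €864.
Retirement Saver's Credit: €157,900 is below the €179,600 cutoff, so the full €5,000 applies.
Childcare Subsidy: 4% of the €84,500 excess over €73,400 is €3,380; credit = €6,675 − €3,380 = €3,295.
Low-Income Housing Credit: €157,900 is at or below the €330,100 threshold, so the full €8,350 applies.
Total: €864 + €5,000 + €3,295 + €8,350 = €17,509.

€17,509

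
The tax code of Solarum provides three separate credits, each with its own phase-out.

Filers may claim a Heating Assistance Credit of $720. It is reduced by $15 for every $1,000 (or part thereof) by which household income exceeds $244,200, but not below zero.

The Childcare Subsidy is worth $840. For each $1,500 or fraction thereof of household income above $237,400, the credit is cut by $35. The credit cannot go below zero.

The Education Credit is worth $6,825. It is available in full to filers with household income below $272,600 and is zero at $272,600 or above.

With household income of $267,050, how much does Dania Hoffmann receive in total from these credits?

Heating Assistance Credit: income exceeds $244,200 by $22,850, which is 23 full-or-partial $1,000 increments; reduction = 23 × $15 = $345, leaving $375.
Childcare Subsidy: income exceeds $237,400 by $29,650, which is 20 full-or-partial $1,500 increments; reduction = 20 × $35 = $700, leaving $140.
Education Credit: $267,050 is below the $272,600 cutoff, so the full $6,825 applies.
Total: $375 + $140 + $6,825 = $7,340.

$7,340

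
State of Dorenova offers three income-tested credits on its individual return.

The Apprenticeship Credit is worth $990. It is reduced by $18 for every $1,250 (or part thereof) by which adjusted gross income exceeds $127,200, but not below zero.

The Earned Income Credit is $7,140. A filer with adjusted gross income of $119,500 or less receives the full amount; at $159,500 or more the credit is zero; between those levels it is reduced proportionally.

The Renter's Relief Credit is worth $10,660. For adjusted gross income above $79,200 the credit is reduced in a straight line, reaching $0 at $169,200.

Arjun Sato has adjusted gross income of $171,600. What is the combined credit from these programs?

$342

Apprenticeship Credit: income exceeds $127,200 by $44,400, which is 36 full-or-partial $1,250 increments; reduction = 36 × $18 = $648, leaving $342.
Earned Income Credit: $171,600 is at or above $159,500, so the credit is $0.
Renter's Relief Credit: $171,600 is at or above $169,200, so the credit is $0.
Total: $342 + $0 + $0 = $342.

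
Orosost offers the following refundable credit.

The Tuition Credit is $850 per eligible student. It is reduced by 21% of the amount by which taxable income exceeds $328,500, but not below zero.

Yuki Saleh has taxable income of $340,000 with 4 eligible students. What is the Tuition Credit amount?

$985

Tuition Credit: base = 4 × $850 = $3,400. 21% of the $11,500 excess over $328,500 is $2,415; credit = $3,400 − $2,415 = $985.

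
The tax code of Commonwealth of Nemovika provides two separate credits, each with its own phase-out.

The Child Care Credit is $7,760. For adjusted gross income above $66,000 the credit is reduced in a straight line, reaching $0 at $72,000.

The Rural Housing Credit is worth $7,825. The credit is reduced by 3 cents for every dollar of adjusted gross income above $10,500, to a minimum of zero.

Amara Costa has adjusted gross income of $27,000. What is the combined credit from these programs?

Child Care Credit: $27,000 is at or below the $66,000 threshold, so the full $7,760 applies.
Rural Housing Credit: 3% of the $16,500 excess over $10,500 is $495; credit = $7,825 − $495 = $7,330.
Total: $7,760 + $7,330 = $15,090.

$15,090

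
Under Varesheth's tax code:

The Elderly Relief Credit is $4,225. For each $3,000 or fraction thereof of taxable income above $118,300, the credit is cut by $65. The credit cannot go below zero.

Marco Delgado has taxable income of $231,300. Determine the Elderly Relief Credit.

$1,755

Elderly Relief Credit: income exceeds $118,300 by $113,000, which is 38 full-or-partial $3,000 increments; reduction = 38 × $65 = $2,470, leaving $1,755.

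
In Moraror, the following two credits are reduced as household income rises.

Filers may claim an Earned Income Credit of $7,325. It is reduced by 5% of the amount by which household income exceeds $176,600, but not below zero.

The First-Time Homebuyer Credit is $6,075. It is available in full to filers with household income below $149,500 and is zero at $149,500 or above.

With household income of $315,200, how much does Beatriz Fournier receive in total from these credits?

Earned Income Credit: 5% of the $138,600 excess over $176,600 is $6,930; credit = $7,325 − $6,930 = $395.
First-Time Homebuyer Credit: $315,200 meets or exceeds the $149,500 cutoff, so the credit is $0.
Total: $395 + $0 = $395.

$395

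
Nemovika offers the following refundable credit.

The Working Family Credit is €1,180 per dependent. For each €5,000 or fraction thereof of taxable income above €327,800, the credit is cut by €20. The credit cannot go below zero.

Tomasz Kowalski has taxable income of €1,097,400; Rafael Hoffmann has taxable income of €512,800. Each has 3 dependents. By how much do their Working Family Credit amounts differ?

€2,340

Tomasz (€1,097,400): Working Family Credit: base = 3 × €1,180 = €3,540. income exceeds €327,800 by €769,600, which is 154 full-or-partial €5,000 increments; reduction = 154 × €20 = €3,080, leaving €460.
Rafael (€512,800): Working Family Credit: base = 3 × €1,180 = €3,540. income exceeds €327,800 by €185,000, which is 37 full-or-partial €5,000 increments; reduction = 37 × €20 = €740, leaving €2,800.
Difference: |€460 − €2,800| = €2,340.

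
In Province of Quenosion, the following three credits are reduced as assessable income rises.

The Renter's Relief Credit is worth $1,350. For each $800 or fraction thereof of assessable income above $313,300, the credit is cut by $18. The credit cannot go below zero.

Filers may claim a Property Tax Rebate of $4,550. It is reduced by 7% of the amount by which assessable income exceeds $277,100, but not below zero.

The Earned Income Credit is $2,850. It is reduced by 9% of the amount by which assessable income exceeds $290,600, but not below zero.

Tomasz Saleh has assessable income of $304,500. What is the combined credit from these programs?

Renter's Relief Credit: $304,500 is at or below the $313,300 threshold, so the full $1,350 applies.
Property Tax Rebate: 7% of the $27,400 excess over $277,100 is $1,918; credit = $4,550 − $1,918 = $2,632.
Earned Income Credit: 9% of the $13,900 excess over $290,600 is $1,251; credit = $2,850 − $1,251 = $1,599.
Total: $1,350 + $2,632 + $1,599 = $5,581.

$5,581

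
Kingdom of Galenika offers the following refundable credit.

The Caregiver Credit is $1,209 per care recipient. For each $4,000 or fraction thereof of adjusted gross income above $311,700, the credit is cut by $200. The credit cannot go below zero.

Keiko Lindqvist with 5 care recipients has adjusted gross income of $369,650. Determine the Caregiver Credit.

Caregiver Credit: base = 5 × $1,209 = $6,045. income exceeds $311,700 by $57,950, which is 15 full-or-partial $4,000 increments; reduction = 15 × $200 = $3,000, leaving $3,045.

$3,045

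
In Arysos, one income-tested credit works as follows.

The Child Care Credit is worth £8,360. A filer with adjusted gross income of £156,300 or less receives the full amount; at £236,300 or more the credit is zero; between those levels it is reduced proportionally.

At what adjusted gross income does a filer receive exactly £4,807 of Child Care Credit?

£190,300

£4,807 is 4,807/8,360 of the full £8,360, so 3,553/8,360 of the £80,000 range has been used: income = £156,300 + £80,000 × 3,553/8,360 = £190,300.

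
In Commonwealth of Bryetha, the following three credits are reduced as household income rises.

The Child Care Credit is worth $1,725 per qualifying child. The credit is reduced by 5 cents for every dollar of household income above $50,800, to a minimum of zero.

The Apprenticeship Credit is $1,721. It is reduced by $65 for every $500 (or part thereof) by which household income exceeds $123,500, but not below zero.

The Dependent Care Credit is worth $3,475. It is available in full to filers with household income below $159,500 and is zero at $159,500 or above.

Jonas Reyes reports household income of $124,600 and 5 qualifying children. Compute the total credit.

$9,936

Child Care Credit: base = 5 × $1,725 = $8,625. 5% of the $73,800 excess over $50,800 is $3,690; credit = $8,625 − $3,690 = $4,935.
Apprenticeship Credit: income exceeds $123,500 by $1,100, which is 3 full-or-partial $500 increments; reduction = 3 × $65 = $195, leaving $1,526.
Dependent Care Credit: $124,600 is below the $159,500 cutoff, so the full $3,475 applies.
Total: $4,935 + $1,526 + $3,475 = $9,936.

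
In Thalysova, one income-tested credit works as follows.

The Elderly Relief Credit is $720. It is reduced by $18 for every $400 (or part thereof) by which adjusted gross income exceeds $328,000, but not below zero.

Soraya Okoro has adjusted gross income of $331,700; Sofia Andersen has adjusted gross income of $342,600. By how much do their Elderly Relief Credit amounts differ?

$486

Soraya ($331,700): Elderly Relief Credit: income exceeds $328,000 by $3,700, which is 10 full-or-partial $400 increments; reduction = 10 × $18 = $180, leaving $540.
Sofia ($342,600): Elderly Relief Credit: income exceeds $328,000 by $14,600, which is 37 full-or-partial $400 increments; reduction = 37 × $18 = $666, leaving $54.
Difference: |$540 − $54| = $486.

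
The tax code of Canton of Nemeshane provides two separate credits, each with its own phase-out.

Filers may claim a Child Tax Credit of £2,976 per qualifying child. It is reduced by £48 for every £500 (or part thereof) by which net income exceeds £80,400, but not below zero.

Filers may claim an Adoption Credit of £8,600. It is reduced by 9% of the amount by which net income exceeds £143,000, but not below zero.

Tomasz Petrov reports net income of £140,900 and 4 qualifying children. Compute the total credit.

£14,696

Child Tax Credit: base = 4 × £2,976 = £11,904. income exceeds £80,400 by £60,500, which is 121 full-or-partial £500 increments; reduction = 121 × £48 = £5,808, leaving £6,096.
Adoption Credit: £140,900 is at or below the £143,000 threshold, so the full £8,600 applies.
Total: £6,096 + £8,600 = £14,696.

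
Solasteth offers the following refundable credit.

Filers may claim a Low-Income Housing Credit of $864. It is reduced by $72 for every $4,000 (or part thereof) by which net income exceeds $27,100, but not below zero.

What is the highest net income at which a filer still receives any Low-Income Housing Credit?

After 11 increments the reduction is 11 × $72 = $792, leaving $72; one more increment wipes it out. Increment 11 ends at excess 11 × $4,000 = $44,000, so the highest qualifying income is $27,100 + $44,000 = $71,100.

$71,100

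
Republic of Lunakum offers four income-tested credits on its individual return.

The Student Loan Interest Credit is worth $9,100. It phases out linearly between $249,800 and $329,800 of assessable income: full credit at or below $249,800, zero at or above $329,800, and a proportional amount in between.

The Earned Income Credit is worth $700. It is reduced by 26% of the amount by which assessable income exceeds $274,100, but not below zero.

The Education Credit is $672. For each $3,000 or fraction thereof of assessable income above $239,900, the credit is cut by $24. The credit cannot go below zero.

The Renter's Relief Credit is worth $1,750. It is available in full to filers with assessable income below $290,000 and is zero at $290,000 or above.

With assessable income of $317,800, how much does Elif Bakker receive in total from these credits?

$1,413

Student Loan Interest Credit: $317,800 is $68,000 into a $80,000 phase-out range, leaving 12,000/80,000 of the credit: $9,100 × 12,000/80,000 = $1,365.
Earned Income Credit: 26% of the $43,700 excess over $274,100 is $11,362 ≥ base, so the credit is $0.
Education Credit: income exceeds $239,900 by $77,900, which is 26 full-or-partial $3,000 increments; reduction = 26 × $24 = $624, leaving $48.
Renter's Relief Credit: $317,800 meets or exceeds the $290,000 cutoff, so the credit is $0.
Total: $1,365 + $0 + $48 + $0 = $1,413.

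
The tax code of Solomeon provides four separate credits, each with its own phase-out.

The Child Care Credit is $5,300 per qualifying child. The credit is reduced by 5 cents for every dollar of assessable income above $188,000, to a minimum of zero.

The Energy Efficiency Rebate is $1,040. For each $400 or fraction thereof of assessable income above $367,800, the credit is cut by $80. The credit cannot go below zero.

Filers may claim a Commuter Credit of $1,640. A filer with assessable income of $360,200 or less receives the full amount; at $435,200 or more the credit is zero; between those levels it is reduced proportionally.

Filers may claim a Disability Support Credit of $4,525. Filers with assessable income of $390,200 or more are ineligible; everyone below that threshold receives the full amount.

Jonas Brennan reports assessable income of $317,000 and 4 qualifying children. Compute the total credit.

Child Care Credit: base = 4 × $5,300 = $21,200. 5% of the $129,000 excess over $188,000 is $6,450; credit = $21,200 − $6,450 = $14,750.
Energy Efficiency Rebate: $317,000 is at or below the $367,800 threshold, so the full $1,040 applies.
Commuter Credit: $317,000 is at or below the $360,200 threshold, so the full $1,640 applies.
Disability Support Credit: $317,000 is below the $390,200 cutoff, so the full $4,525 applies.
Total: $14,750 + $1,040 + $1,640 + $4,525 = $21,955.

$21,955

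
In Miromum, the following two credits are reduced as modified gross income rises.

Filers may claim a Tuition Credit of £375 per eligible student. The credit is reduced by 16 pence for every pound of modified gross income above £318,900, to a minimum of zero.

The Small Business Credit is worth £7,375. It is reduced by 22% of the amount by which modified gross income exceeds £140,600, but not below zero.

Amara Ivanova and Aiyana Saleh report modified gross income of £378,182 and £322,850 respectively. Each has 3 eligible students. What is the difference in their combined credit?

Amara (£378,182): Tuition Credit: base = 3 × £375 = £1,125. 16% of the £59,282 excess over £318,900 is £9,485.12 ≥ base, so the credit is £0. Small Business Credit: 22% of the £237,582 excess over £140,600 is £52,268.04 ≥ base, so the credit is £0. total £0 + £0 = £0
Aiyana (£322,850): Tuition Credit: base = 3 × £375 = £1,125. 16% of the £3,950 excess over £318,900 is £632; credit = £1,125 − £632 = £493. Small Business Credit: 22% of the £182,250 excess over £140,600 is £40,095 ≥ base, so the credit is £0. total £493 + £0 = £493
Difference: |£0 − £493| = £493.

£493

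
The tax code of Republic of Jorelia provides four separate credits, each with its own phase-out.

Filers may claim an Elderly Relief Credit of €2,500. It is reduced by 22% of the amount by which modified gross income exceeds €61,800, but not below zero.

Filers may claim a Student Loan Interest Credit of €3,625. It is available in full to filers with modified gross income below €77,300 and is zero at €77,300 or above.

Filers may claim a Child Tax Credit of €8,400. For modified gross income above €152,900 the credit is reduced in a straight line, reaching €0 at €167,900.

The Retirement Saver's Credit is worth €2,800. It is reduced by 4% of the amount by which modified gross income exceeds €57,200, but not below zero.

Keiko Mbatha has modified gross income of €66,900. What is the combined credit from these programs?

€15,815

Elderly Relief Credit: 22% of the €5,100 excess over €61,800 is €1,122; credit = €2,500 − €1,122 = €1,378.
Student Loan Interest Credit: €66,900 is below the €77,300 cutoff, so the full €3,625 applies.
Child Tax Credit: €66,900 is at or below the €152,900 threshold, so the full €8,400 applies.
Retirement Saver's Credit: 4% of the €9,700 excess over €57,200 is €388; credit = €2,800 − €388 = €2,412.
Total: €1,378 + €3,625 + €8,400 + €2,412 = €15,815.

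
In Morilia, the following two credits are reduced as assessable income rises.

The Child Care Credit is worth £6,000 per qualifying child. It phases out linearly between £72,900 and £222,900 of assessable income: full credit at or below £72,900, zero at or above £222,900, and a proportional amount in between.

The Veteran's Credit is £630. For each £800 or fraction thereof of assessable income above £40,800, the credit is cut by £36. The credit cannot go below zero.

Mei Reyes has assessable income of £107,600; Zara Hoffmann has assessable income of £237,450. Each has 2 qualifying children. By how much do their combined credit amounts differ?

Mei (£107,600): Child Care Credit: base = 2 × £6,000 = £12,000. £107,600 is £34,700 into a £150,000 phase-out range, leaving 115,300/150,000 of the credit: £12,000 × 115,300/150,000 = £9,224. Veteran's Credit: income exceeds £40,800 by £66,800 → 84 increments × £36 = £3,024 ≥ base, so the credit is £0. total £9,224 + £0 = £9,224
Zara (£237,450): Child Care Credit: base = 2 × £6,000 = £12,000. £237,450 is at or above £222,900, so the credit is £0. Veteran's Credit: income exceeds £40,800 by £196,650 → 246 increments × £36 = £8,856 ≥ base, so the credit is £0. total £0 + £0 = £0
Difference: |£9,224 − £0| = £9,224.

£9,224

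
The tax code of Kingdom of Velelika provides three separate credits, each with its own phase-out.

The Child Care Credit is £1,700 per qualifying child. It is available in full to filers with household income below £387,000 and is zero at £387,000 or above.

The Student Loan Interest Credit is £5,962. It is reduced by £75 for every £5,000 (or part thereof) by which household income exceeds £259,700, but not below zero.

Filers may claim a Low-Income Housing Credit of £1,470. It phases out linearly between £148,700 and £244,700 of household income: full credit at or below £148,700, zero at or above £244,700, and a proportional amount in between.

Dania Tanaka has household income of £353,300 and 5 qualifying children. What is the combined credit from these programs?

£13,037

Child Care Credit: base = 5 × £1,700 = £8,500. £353,300 is below the £387,000 cutoff, so the full £8,500 applies.
Student Loan Interest Credit: income exceeds £259,700 by £93,600, which is 19 full-or-partial £5,000 increments; reduction = 19 × £75 = £1,425, leaving £4,537.
Low-Income Housing Credit: £353,300 is at or above £244,700, so the credit is £0.
Total: £8,500 + £4,537 + £0 = £13,037.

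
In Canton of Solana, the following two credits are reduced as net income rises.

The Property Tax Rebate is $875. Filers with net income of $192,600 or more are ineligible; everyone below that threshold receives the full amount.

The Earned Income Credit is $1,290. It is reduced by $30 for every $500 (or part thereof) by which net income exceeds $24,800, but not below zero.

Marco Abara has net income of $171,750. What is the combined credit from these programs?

$875

Property Tax Rebate: $171,750 is below the $192,600 cutoff, so the full $875 applies.
Earned Income Credit: income exceeds $24,800 by $146,950 → 294 increments × $30 = $8,820 ≥ base, so the credit is $0.
Total: $875 + $0 = $875.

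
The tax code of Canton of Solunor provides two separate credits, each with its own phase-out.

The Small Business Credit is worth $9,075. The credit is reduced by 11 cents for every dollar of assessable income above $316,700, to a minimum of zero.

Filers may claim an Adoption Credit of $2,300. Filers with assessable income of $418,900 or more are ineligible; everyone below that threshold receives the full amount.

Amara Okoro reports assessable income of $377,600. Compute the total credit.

$4,676

Small Business Credit: 11% of the $60,900 excess over $316,700 is $6,699; credit = $9,075 − $6,699 = $2,376.
Adoption Credit: $377,600 is below the $418,900 cutoff, so the full $2,300 applies.
Total: $2,376 + $2,300 = $4,676.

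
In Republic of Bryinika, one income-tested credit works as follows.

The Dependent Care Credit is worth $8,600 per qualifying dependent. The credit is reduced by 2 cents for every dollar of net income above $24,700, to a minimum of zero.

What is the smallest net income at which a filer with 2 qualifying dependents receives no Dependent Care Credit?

$884,700

Full credit = 2 × $8,600 = $17,200.
The credit falls by 2% of each dollar above $24,700, so it reaches zero when the excess is $17,200 / 2% = $860,000: income = $24,700 + $860,000 = $884,700.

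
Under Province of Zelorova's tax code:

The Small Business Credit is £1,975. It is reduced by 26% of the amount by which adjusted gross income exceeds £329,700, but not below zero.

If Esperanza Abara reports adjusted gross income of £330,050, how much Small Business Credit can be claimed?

Small Business Credit: 26% of the £350 excess over £329,700 is £91; credit = £1,975 − £91 = £1,884.

£1,884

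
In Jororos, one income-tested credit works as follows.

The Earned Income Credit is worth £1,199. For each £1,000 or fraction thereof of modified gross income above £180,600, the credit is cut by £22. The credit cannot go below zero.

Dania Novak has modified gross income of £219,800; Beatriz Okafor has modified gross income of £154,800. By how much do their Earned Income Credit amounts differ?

£880

Dania (£219,800): Earned Income Credit: income exceeds £180,600 by £39,200, which is 40 full-or-partial £1,000 increments; reduction = 40 × £22 = £880, leaving £319.
Beatriz (£154,800): Earned Income Credit: £154,800 is at or below the £180,600 threshold, so the full £1,199 applies.
Difference: |£319 − £1,199| = £880.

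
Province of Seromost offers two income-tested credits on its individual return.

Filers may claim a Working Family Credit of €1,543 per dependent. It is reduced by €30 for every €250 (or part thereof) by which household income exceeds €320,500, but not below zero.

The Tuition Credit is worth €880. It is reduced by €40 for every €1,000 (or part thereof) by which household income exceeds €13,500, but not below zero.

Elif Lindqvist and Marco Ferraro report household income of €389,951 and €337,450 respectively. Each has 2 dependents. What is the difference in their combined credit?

Elif (€389,951): Working Family Credit: base = 2 × €1,543 = €3,086. income exceeds €320,500 by €69,451 → 278 increments × €30 = €8,340 ≥ base, so the credit is €0. Tuition Credit: income exceeds €13,500 by €376,451 → 377 increments × €40 = €15,080 ≥ base, so the credit is €0. total €0 + €0 = €0
Marco (€337,450): Working Family Credit: base = 2 × €1,543 = €3,086. income exceeds €320,500 by €16,950, which is 68 full-or-partial €250 increments; reduction = 68 × €30 = €2,040, leaving €1,046. Tuition Credit: income exceeds €13,500 by €323,950 → 324 increments × €40 = €12,960 ≥ base, so the credit is €0. total €1,046 + €0 = €1,046
Difference: |€0 − €1,046| = €1,046.

€1,046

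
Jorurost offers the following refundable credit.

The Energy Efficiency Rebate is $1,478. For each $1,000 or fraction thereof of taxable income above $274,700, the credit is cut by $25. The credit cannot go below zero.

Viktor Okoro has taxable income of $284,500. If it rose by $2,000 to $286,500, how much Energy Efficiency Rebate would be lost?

$50

At $284,500 — income exceeds $274,700 by $9,800, which is 10 full-or-partial $1,000 increments; reduction = 10 × $25 = $250, leaving $1,228.
At $286,500 — income exceeds $274,700 by $11,800, which is 12 full-or-partial $1,000 increments; reduction = 12 × $25 = $300, leaving $1,178.
Lost: $1,228 − $1,178 = $50.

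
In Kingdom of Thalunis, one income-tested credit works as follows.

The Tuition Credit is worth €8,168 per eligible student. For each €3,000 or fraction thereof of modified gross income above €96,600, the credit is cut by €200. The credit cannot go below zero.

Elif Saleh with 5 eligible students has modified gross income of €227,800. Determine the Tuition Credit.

Tuition Credit: base = 5 × €8,168 = €40,840. income exceeds €96,600 by €131,200, which is 44 full-or-partial €3,000 increments; reduction = 44 × €200 = €8,800, leaving €32,040.

€32,040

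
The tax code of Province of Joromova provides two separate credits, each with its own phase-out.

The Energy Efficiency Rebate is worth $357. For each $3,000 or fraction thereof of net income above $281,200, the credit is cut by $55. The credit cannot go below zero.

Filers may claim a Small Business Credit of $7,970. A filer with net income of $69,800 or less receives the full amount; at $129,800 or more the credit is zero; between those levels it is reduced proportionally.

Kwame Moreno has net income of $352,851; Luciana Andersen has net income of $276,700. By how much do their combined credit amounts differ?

$357

Kwame ($352,851): Energy Efficiency Rebate: income exceeds $281,200 by $71,651 → 24 increments × $55 = $1,320 ≥ base, so the credit is $0. Small Business Credit: $352,851 is at or above $129,800, so the credit is $0. total $0 + $0 = $0
Luciana ($276,700): Energy Efficiency Rebate: $276,700 is at or below the $281,200 threshold, so the full $357 applies. Small Business Credit: $276,700 is at or above $129,800, so the credit is $0. total $357 + $0 = $357
Difference: |$0 − $357| = $357.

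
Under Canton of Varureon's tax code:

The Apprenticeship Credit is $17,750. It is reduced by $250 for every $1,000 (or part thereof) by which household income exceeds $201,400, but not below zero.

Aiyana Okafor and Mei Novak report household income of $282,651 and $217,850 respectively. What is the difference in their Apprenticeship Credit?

$13,500

Aiyana ($282,651): Apprenticeship Credit: income exceeds $201,400 by $81,251 → 82 increments × $250 = $20,500 ≥ base, so the credit is $0.
Mei ($217,850): Apprenticeship Credit: income exceeds $201,400 by $16,450, which is 17 full-or-partial $1,000 increments; reduction = 17 × $250 = $4,250, leaving $13,500.
Difference: |$0 − $13,500| = $13,500.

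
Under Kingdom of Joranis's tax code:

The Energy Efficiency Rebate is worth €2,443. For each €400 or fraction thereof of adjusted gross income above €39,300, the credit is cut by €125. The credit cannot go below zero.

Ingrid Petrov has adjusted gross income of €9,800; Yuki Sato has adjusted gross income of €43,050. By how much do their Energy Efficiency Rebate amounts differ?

Ingrid (€9,800): Energy Efficiency Rebate: €9,800 is at or below the €39,300 threshold, so the full €2,443 applies.
Yuki (€43,050): Energy Efficiency Rebate: income exceeds €39,300 by €3,750, which is 10 full-or-partial €400 increments; reduction = 10 × €125 = €1,250, leaving €1,193.
Difference: |€2,443 − €1,193| = €1,250.

€1,250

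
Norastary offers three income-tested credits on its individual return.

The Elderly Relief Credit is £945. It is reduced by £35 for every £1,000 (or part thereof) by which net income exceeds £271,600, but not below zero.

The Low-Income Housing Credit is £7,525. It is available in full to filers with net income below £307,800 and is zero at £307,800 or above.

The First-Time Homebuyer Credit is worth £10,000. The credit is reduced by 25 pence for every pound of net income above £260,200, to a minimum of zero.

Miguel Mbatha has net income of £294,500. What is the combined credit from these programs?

£9,090

Elderly Relief Credit: income exceeds £271,600 by £22,900, which is 23 full-or-partial £1,000 increments; reduction = 23 × £35 = £805, leaving £140.
Low-Income Housing Credit: £294,500 is below the £307,800 cutoff, so the full £7,525 applies.
First-Time Homebuyer Credit: 25% of the £34,300 excess over £260,200 is £8,575; credit = £10,000 − £8,575 = £1,425.
Total: £140 + £7,525 + £1,425 = £9,090.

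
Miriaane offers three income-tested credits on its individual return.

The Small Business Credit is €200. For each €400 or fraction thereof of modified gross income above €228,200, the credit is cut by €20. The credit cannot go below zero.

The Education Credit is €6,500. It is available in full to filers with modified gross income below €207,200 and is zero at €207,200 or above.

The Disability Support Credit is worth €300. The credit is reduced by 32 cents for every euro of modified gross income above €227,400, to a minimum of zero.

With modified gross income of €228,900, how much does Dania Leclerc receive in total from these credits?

Small Business Credit: income exceeds €228,200 by €700, which is 2 full-or-partial €400 increments; reduction = 2 × €20 = €40, leaving €160.
Education Credit: €228,900 meets or exceeds the €207,200 cutoff, so the credit is €0.
Disability Support Credit: 32% of the €1,500 excess over €227,400 is €480 ≥ base, so the credit is €0.
Total: €160 + €0 + €0 = €160.

€160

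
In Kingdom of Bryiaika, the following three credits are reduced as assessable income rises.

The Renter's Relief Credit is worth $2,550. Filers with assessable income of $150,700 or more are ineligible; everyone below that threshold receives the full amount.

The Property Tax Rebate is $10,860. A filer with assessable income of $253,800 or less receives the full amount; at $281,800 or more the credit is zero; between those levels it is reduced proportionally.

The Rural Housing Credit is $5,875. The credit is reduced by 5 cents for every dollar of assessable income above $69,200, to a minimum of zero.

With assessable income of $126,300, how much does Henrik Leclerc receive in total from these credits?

$16,430

Renter's Relief Credit: $126,300 is below the $150,700 cutoff, so the full $2,550 applies.
Property Tax Rebate: $126,300 is at or below the $253,800 threshold, so the full $10,860 applies.
Rural Housing Credit: 5% of the $57,100 excess over $69,200 is $2,855; credit = $5,875 − $2,855 = $3,020.
Total: $2,550 + $10,860 + $3,020 = $16,430.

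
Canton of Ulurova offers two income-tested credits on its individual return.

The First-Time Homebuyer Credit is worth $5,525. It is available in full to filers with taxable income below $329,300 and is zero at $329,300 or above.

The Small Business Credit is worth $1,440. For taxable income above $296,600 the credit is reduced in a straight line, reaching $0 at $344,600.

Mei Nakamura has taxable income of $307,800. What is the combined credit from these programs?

First-Time Homebuyer Credit: $307,800 is below the $329,300 cutoff, so the full $5,525 applies.
Small Business Credit: $307,800 is $11,200 into a $48,000 phase-out range, leaving 36,800/48,000 of the credit: $1,440 × 36,800/48,000 = $1,104.
Total: $5,525 + $1,104 = $6,629.

$6,629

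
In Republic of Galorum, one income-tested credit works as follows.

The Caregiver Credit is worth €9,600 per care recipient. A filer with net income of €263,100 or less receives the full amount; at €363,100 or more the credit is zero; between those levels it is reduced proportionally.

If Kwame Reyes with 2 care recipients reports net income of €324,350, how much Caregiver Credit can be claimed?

Caregiver Credit: base = 2 × €9,600 = €19,200. €324,350 is €61,250 into a €100,000 phase-out range, leaving 38,750/100,000 of the credit: €19,200 × 38,750/100,000 = €7,440.

€7,440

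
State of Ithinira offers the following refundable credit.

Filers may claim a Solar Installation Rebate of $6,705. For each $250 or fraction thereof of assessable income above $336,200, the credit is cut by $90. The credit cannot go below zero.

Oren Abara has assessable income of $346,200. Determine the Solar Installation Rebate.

$3,105

Solar Installation Rebate: income exceeds $336,200 by $10,000, which is 40 full-or-partial $250 increments; reduction = 40 × $90 = $3,600, leaving $3,105.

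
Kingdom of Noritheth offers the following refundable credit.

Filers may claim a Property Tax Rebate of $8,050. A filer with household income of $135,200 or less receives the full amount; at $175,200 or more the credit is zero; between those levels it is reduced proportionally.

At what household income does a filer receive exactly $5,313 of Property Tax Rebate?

$5,313 is 5,313/8,050 of the full $8,050, so 2,737/8,050 of the $40,000 range has been used: income = $135,200 + $40,000 × 2,737/8,050 = $148,800.

$148,800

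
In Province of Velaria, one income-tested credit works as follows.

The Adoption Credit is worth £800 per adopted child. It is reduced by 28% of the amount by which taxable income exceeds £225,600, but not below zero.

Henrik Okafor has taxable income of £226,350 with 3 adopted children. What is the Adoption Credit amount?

£2,190

Adoption Credit: base = 3 × £800 = £2,400. 28% of the £750 excess over £225,600 is £210; credit = £2,400 − £210 = £2,190.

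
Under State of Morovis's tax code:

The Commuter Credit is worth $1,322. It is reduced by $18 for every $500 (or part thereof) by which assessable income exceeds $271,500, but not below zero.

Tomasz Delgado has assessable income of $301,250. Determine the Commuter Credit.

$242

Commuter Credit: income exceeds $271,500 by $29,750, which is 60 full-or-partial $500 increments; reduction = 60 × $18 = $1,080, leaving $242.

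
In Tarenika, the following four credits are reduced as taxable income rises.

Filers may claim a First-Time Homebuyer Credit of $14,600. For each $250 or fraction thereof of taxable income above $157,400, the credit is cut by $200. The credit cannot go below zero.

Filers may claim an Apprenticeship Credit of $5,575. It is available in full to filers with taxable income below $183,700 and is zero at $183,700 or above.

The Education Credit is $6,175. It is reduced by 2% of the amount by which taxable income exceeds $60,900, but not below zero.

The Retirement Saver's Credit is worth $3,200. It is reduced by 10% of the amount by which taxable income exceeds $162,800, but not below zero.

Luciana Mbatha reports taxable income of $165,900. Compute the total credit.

First-Time Homebuyer Credit: income exceeds $157,400 by $8,500, which is 34 full-or-partial $250 increments; reduction = 34 × $200 = $6,800, leaving $7,800.
Apprenticeship Credit: $165,900 is below the $183,700 cutoff, so the full $5,575 applies.
Education Credit: 2% of the $105,000 excess over $60,900 is $2,100; credit = $6,175 − $2,100 = $4,075.
Retirement Saver's Credit: 10% of the $3,100 excess over $162,800 is $310; credit = $3,200 − $310 = $2,890.
Total: $7,800 + $5,575 + $4,075 + $2,890 = $20,340.

$20,340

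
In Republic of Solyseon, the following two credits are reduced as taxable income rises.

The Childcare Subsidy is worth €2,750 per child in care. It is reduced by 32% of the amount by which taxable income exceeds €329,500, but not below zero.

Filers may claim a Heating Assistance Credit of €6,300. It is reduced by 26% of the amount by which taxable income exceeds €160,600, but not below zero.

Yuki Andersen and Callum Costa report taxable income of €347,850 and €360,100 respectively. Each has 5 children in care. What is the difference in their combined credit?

Yuki (€347,850): Childcare Subsidy: base = 5 × €2,750 = €13,750. 32% of the €18,350 excess over €329,500 is €5,872; credit = €13,750 − €5,872 = €7,878. Heating Assistance Credit: 26% of the €187,250 excess over €160,600 is €48,685 ≥ base, so the credit is €0. total €7,878 + €0 = €7,878
Callum (€360,100): Childcare Subsidy: base = 5 × €2,750 = €13,750. 32% of the €30,600 excess over €329,500 is €9,792; credit = €13,750 − €9,792 = €3,958. Heating Assistance Credit: 26% of the €199,500 excess over €160,600 is €51,870 ≥ base, so the credit is €0. total €3,958 + €0 = €3,958
Difference: |€7,878 − €3,958| = €3,920.

€3,920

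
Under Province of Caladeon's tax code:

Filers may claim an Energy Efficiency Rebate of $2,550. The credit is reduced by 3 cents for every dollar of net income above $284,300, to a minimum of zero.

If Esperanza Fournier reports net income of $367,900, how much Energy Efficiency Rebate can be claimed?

$42

Energy Efficiency Rebate: 3% of the $83,600 excess over $284,300 is $2,508; credit = $2,550 − $2,508 = $42.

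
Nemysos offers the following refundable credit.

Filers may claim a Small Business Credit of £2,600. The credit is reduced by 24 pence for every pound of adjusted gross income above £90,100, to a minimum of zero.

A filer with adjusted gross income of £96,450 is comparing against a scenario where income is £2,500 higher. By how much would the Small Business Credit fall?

At £96,450 — 24% of the £6,350 excess over £90,100 is £1,524; credit = £2,600 − £1,524 = £1,076.
At £98,950 — 24% of the £8,850 excess over £90,100 is £2,124; credit = £2,600 − £2,124 = £476.
Lost: £1,076 − £476 = £600.

£600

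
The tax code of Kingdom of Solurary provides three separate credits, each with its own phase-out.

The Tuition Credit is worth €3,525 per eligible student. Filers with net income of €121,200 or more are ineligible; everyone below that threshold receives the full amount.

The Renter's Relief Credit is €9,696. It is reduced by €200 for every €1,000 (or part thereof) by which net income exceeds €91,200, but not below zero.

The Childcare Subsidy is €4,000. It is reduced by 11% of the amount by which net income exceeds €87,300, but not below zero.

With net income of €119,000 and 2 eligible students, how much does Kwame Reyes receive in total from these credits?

€11,659

Tuition Credit: base = 2 × €3,525 = €7,050. €119,000 is below the €121,200 cutoff, so the full €7,050 applies.
Renter's Relief Credit: income exceeds €91,200 by €27,800, which is 28 full-or-partial €1,000 increments; reduction = 28 × €200 = €5,600, leaving €4,096.
Childcare Subsidy: 11% of the €31,700 excess over €87,300 is €3,487; credit = €4,000 − €3,487 = €513.
Total: €7,050 + €4,096 + €513 = €11,659.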